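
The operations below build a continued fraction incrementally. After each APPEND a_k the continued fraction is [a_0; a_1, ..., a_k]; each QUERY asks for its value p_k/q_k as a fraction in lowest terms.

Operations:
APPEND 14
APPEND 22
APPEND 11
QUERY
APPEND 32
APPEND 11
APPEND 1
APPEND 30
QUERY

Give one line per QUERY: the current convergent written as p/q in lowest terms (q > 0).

APPEND 14: p_0 = 14·1 + 0 = 14, q_0 = 14·0 + 1 = 1 → 14/1
APPEND 22: p_1 = 22·14 + 1 = 309, q_1 = 22·1 + 0 = 22 → 309/22
APPEND 11: p_2 = 11·309 + 14 = 3413, q_2 = 11·22 + 1 = 243 → 3413/243
APPEND 32: p_3 = 32·3413 + 309 = 109525, q_3 = 32·243 + 22 = 7798 → 109525/7798
APPEND 11: p_4 = 11·109525 + 3413 = 1208188, q_4 = 11·7798 + 243 = 86021 → 1208188/86021
APPEND 1: p_5 = 1·1208188 + 109525 = 1317713, q_5 = 1·86021 + 7798 = 93819 → 1317713/93819
APPEND 30: p_6 = 30·1317713 + 1208188 = 40739578, q_6 = 30·93819 + 86021 = 2900591 → 40739578/2900591

3413/243
40739578/2900591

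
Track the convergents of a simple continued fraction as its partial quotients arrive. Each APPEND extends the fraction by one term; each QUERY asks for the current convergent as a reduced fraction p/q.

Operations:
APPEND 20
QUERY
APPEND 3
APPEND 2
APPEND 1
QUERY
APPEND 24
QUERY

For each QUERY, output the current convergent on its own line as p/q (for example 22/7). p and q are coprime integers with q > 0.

APPEND 20: p_0 = 20·1 + 0 = 20, q_0 = 20·0 + 1 = 1 → 20/1
APPEND 3: p_1 = 3·20 + 1 = 61, q_1 = 3·1 + 0 = 3 → 61/3
APPEND 2: p_2 = 2·61 + 20 = 142, q_2 = 2·3 + 1 = 7 → 142/7
APPEND 1: p_3 = 1·142 + 61 = 203, q_3 = 1·7 + 3 = 10 → 203/10
APPEND 24: p_4 = 24·203 + 142 = 5014, q_4 = 24·10 + 7 = 247 → 5014/247

20/1
203/10
5014/247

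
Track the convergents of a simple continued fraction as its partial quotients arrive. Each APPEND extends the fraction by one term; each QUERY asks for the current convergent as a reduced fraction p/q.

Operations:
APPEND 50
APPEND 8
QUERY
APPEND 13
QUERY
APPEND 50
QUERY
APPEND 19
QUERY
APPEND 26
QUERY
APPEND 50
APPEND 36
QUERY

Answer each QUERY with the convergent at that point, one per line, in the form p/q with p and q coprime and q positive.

401/8
5263/105
263551/5258
5012732/100007
130594583/2605440
235381302335/4695997692

APPEND 50: p_0 = 50·1 + 0 = 50, q_0 = 50·0 + 1 = 1 → 50/1
APPEND 8: p_1 = 8·50 + 1 = 401, q_1 = 8·1 + 0 = 8 → 401/8
APPEND 13: p_2 = 13·401 + 50 = 5263, q_2 = 13·8 + 1 = 105 → 5263/105
APPEND 50: p_3 = 50·5263 + 401 = 263551, q_3 = 50·105 + 8 = 5258 → 263551/5258
APPEND 19: p_4 = 19·263551 + 5263 = 5012732, q_4 = 19·5258 + 105 = 100007 → 5012732/100007
APPEND 26: p_5 = 26·5012732 + 263551 = 130594583, q_5 = 26·100007 + 5258 = 2605440 → 130594583/2605440
APPEND 50: p_6 = 50·130594583 + 5012732 = 6534741882, q_6 = 50·2605440 + 100007 = 130372007 → 6534741882/130372007
APPEND 36: p_7 = 36·6534741882 + 130594583 = 235381302335, q_7 = 36·130372007 + 2605440 = 4695997692 → 235381302335/4695997692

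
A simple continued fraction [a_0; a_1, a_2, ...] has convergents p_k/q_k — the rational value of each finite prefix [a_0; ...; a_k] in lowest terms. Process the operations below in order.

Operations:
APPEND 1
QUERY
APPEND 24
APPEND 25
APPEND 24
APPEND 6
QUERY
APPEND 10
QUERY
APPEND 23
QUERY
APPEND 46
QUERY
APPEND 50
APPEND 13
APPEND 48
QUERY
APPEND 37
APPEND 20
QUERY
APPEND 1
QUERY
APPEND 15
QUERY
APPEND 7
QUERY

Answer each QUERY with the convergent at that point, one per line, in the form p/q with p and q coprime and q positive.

APPEND 1: p_0 = 1·1 + 0 = 1, q_0 = 1·0 + 1 = 1 → 1/1
APPEND 24: p_1 = 24·1 + 1 = 25, q_1 = 24·1 + 0 = 24 → 25/24
APPEND 25: p_2 = 25·25 + 1 = 626, q_2 = 25·24 + 1 = 601 → 626/601
APPEND 24: p_3 = 24·626 + 25 = 15049, q_3 = 24·601 + 24 = 14448 → 15049/14448
APPEND 6: p_4 = 6·15049 + 626 = 90920, q_4 = 6·14448 + 601 = 87289 → 90920/87289
APPEND 10: p_5 = 10·90920 + 15049 = 924249, q_5 = 10·87289 + 14448 = 887338 → 924249/887338
APPEND 23: p_6 = 23·924249 + 90920 = 21348647, q_6 = 23·887338 + 87289 = 20496063 → 21348647/20496063
APPEND 46: p_7 = 46·21348647 + 924249 = 982962011, q_7 = 46·20496063 + 887338 = 943706236 → 982962011/943706236
APPEND 50: p_8 = 50·982962011 + 21348647 = 49169449197, q_8 = 50·943706236 + 20496063 = 47205807863 → 49169449197/47205807863
APPEND 13: p_9 = 13·49169449197 + 982962011 = 640185801572, q_9 = 13·47205807863 + 943706236 = 614619208455 → 640185801572/614619208455
APPEND 48: p_10 = 48·640185801572 + 49169449197 = 30778087924653, q_10 = 48·614619208455 + 47205807863 = 29548927813703 → 30778087924653/29548927813703
APPEND 37: p_11 = 37·30778087924653 + 640185801572 = 1139429439013733, q_11 = 37·29548927813703 + 614619208455 = 1093924948315466 → 1139429439013733/1093924948315466
APPEND 20: p_12 = 20·1139429439013733 + 30778087924653 = 22819366868199313, q_12 = 20·1093924948315466 + 29548927813703 = 21908047894123023 → 22819366868199313/21908047894123023
APPEND 1: p_13 = 1·22819366868199313 + 1139429439013733 = 23958796307213046, q_13 = 1·21908047894123023 + 1093924948315466 = 23001972842438489 → 23958796307213046/23001972842438489
APPEND 15: p_14 = 15·23958796307213046 + 22819366868199313 = 382201311476395003, q_14 = 15·23001972842438489 + 21908047894123023 = 366937640530700358 → 382201311476395003/366937640530700358
APPEND 7: p_15 = 7·382201311476395003 + 23958796307213046 = 2699367976641978067, q_15 = 7·366937640530700358 + 23001972842438489 = 2591565456557340995 → 2699367976641978067/2591565456557340995

1/1
90920/87289
924249/887338
21348647/20496063
982962011/943706236
30778087924653/29548927813703
22819366868199313/21908047894123023
23958796307213046/23001972842438489
382201311476395003/366937640530700358
2699367976641978067/2591565456557340995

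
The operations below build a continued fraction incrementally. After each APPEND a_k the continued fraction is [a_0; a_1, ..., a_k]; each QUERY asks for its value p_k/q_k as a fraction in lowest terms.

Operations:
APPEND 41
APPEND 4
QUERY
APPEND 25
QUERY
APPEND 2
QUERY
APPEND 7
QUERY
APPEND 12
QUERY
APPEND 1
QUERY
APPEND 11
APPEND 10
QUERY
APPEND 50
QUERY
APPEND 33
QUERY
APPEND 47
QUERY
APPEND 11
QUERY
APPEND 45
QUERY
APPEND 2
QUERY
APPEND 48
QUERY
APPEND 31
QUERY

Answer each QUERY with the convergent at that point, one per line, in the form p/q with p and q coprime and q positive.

165/4
4166/101
8497/206
63645/1543
772237/18722
835882/20265
100505272/2436635
5035230539/122073387
166263113059/4030858406
7819401544312/189572418469
86179680100491/2089327461565
3885905006066407/94209308188894
7857989692233305/190507943839353
381069410233265047/9238590612477838
11821009706923449762/286586816930652331

APPEND 41: p_0 = 41·1 + 0 = 41, q_0 = 41·0 + 1 = 1 → 41/1
APPEND 4: p_1 = 4·41 + 1 = 165, q_1 = 4·1 + 0 = 4 → 165/4
APPEND 25: p_2 = 25·165 + 41 = 4166, q_2 = 25·4 + 1 = 101 → 4166/101
APPEND 2: p_3 = 2·4166 + 165 = 8497, q_3 = 2·101 + 4 = 206 → 8497/206
APPEND 7: p_4 = 7·8497 + 4166 = 63645, q_4 = 7·206 + 101 = 1543 → 63645/1543
APPEND 12: p_5 = 12·63645 + 8497 = 772237, q_5 = 12·1543 + 206 = 18722 → 772237/18722
APPEND 1: p_6 = 1·772237 + 63645 = 835882, q_6 = 1·18722 + 1543 = 20265 → 835882/20265
APPEND 11: p_7 = 11·835882 + 772237 = 9966939, q_7 = 11·20265 + 18722 = 241637 → 9966939/241637
APPEND 10: p_8 = 10·9966939 + 835882 = 100505272, q_8 = 10·241637 + 20265 = 2436635 → 100505272/2436635
APPEND 50: p_9 = 50·100505272 + 9966939 = 5035230539, q_9 = 50·2436635 + 241637 = 122073387 → 5035230539/122073387
APPEND 33: p_10 = 33·5035230539 + 100505272 = 166263113059, q_10 = 33·122073387 + 2436635 = 4030858406 → 166263113059/4030858406
APPEND 47: p_11 = 47·166263113059 + 5035230539 = 7819401544312, q_11 = 47·4030858406 + 122073387 = 189572418469 → 7819401544312/189572418469
APPEND 11: p_12 = 11·7819401544312 + 166263113059 = 86179680100491, q_12 = 11·189572418469 + 4030858406 = 2089327461565 → 86179680100491/2089327461565
APPEND 45: p_13 = 45·86179680100491 + 7819401544312 = 3885905006066407, q_13 = 45·2089327461565 + 189572418469 = 94209308188894 → 3885905006066407/94209308188894
APPEND 2: p_14 = 2·3885905006066407 + 86179680100491 = 7857989692233305, q_14 = 2·94209308188894 + 2089327461565 = 190507943839353 → 7857989692233305/190507943839353
APPEND 48: p_15 = 48·7857989692233305 + 3885905006066407 = 381069410233265047, q_15 = 48·190507943839353 + 94209308188894 = 9238590612477838 → 381069410233265047/9238590612477838
APPEND 31: p_16 = 31·381069410233265047 + 7857989692233305 = 11821009706923449762, q_16 = 31·9238590612477838 + 190507943839353 = 286586816930652331 → 11821009706923449762/286586816930652331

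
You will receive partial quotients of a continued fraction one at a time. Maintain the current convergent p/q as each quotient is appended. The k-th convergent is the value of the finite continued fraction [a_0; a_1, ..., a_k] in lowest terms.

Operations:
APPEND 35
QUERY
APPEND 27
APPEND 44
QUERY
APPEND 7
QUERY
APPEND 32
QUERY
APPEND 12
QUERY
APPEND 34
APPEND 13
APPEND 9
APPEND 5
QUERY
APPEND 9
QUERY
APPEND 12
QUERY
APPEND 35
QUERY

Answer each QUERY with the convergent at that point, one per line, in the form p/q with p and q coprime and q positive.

APPEND 35: p_0 = 35·1 + 0 = 35, q_0 = 35·0 + 1 = 1 → 35/1
APPEND 27: p_1 = 27·35 + 1 = 946, q_1 = 27·1 + 0 = 27 → 946/27
APPEND 44: p_2 = 44·946 + 35 = 41659, q_2 = 44·27 + 1 = 1189 → 41659/1189
APPEND 7: p_3 = 7·41659 + 946 = 292559, q_3 = 7·1189 + 27 = 8350 → 292559/8350
APPEND 32: p_4 = 32·292559 + 41659 = 9403547, q_4 = 32·8350 + 1189 = 268389 → 9403547/268389
APPEND 12: p_5 = 12·9403547 + 292559 = 113135123, q_5 = 12·268389 + 8350 = 3229018 → 113135123/3229018
APPEND 34: p_6 = 34·113135123 + 9403547 = 3855997729, q_6 = 34·3229018 + 268389 = 110055001 → 3855997729/110055001
APPEND 13: p_7 = 13·3855997729 + 113135123 = 50241105600, q_7 = 13·110055001 + 3229018 = 1433944031 → 50241105600/1433944031
APPEND 9: p_8 = 9·50241105600 + 3855997729 = 456025948129, q_8 = 9·1433944031 + 110055001 = 13015551280 → 456025948129/13015551280
APPEND 5: p_9 = 5·456025948129 + 50241105600 = 2330370846245, q_9 = 5·13015551280 + 1433944031 = 66511700431 → 2330370846245/66511700431
APPEND 9: p_10 = 9·2330370846245 + 456025948129 = 21429363564334, q_10 = 9·66511700431 + 13015551280 = 611620855159 → 21429363564334/611620855159
APPEND 12: p_11 = 12·21429363564334 + 2330370846245 = 259482733618253, q_11 = 12·611620855159 + 66511700431 = 7405961962339 → 259482733618253/7405961962339
APPEND 35: p_12 = 35·259482733618253 + 21429363564334 = 9103325040203189, q_12 = 35·7405961962339 + 611620855159 = 259820289537024 → 9103325040203189/259820289537024

35/1
41659/1189
292559/8350
9403547/268389
113135123/3229018
2330370846245/66511700431
21429363564334/611620855159
259482733618253/7405961962339
9103325040203189/259820289537024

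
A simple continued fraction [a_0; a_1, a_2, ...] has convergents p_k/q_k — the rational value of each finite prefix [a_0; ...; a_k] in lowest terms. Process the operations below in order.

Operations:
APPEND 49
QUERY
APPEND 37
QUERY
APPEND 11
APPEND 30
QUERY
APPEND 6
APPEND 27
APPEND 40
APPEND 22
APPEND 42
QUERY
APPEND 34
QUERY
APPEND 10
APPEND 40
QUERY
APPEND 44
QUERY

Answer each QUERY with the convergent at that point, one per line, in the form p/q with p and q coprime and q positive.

APPEND 49: p_0 = 49·1 + 0 = 49, q_0 = 49·0 + 1 = 1 → 49/1
APPEND 37: p_1 = 37·49 + 1 = 1814, q_1 = 37·1 + 0 = 37 → 1814/37
APPEND 11: p_2 = 11·1814 + 49 = 20003, q_2 = 11·37 + 1 = 408 → 20003/408
APPEND 30: p_3 = 30·20003 + 1814 = 601904, q_3 = 30·408 + 37 = 12277 → 601904/12277
APPEND 6: p_4 = 6·601904 + 20003 = 3631427, q_4 = 6·12277 + 408 = 74070 → 3631427/74070
APPEND 27: p_5 = 27·3631427 + 601904 = 98650433, q_5 = 27·74070 + 12277 = 2012167 → 98650433/2012167
APPEND 40: p_6 = 40·98650433 + 3631427 = 3949648747, q_6 = 40·2012167 + 74070 = 80560750 → 3949648747/80560750
APPEND 22: p_7 = 22·3949648747 + 98650433 = 86990922867, q_7 = 22·80560750 + 2012167 = 1774348667 → 86990922867/1774348667
APPEND 42: p_8 = 42·86990922867 + 3949648747 = 3657568409161, q_8 = 42·1774348667 + 80560750 = 74603204764 → 3657568409161/74603204764
APPEND 34: p_9 = 34·3657568409161 + 86990922867 = 124444316834341, q_9 = 34·74603204764 + 1774348667 = 2538283310643 → 124444316834341/2538283310643
APPEND 10: p_10 = 10·124444316834341 + 3657568409161 = 1248100736752571, q_10 = 10·2538283310643 + 74603204764 = 25457436311194 → 1248100736752571/25457436311194
APPEND 40: p_11 = 40·1248100736752571 + 124444316834341 = 50048473786937181, q_11 = 40·25457436311194 + 2538283310643 = 1020835735758403 → 50048473786937181/1020835735758403
APPEND 44: p_12 = 44·50048473786937181 + 1248100736752571 = 2203380947361988535, q_12 = 44·1020835735758403 + 25457436311194 = 44942229809680926 → 2203380947361988535/44942229809680926

49/1
1814/37
601904/12277
3657568409161/74603204764
124444316834341/2538283310643
50048473786937181/1020835735758403
2203380947361988535/44942229809680926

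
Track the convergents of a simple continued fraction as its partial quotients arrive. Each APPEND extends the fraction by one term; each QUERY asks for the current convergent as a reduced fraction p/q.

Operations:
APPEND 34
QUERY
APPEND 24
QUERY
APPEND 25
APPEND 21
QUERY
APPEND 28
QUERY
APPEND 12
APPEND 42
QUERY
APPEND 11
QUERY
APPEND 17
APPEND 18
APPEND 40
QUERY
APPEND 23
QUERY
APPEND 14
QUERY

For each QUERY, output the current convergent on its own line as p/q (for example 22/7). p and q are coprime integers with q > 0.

34/1
817/24
430456/12645
12073227/354661
6115058787/179634895
67410955837/1980252422
833361481313016/24480680792629
19188119304699493/563666829152131
269467031747105918/7915816288922463

APPEND 34: p_0 = 34·1 + 0 = 34, q_0 = 34·0 + 1 = 1 → 34/1
APPEND 24: p_1 = 24·34 + 1 = 817, q_1 = 24·1 + 0 = 24 → 817/24
APPEND 25: p_2 = 25·817 + 34 = 20459, q_2 = 25·24 + 1 = 601 → 20459/601
APPEND 21: p_3 = 21·20459 + 817 = 430456, q_3 = 21·601 + 24 = 12645 → 430456/12645
APPEND 28: p_4 = 28·430456 + 20459 = 12073227, q_4 = 28·12645 + 601 = 354661 → 12073227/354661
APPEND 12: p_5 = 12·12073227 + 430456 = 145309180, q_5 = 12·354661 + 12645 = 4268577 → 145309180/4268577
APPEND 42: p_6 = 42·145309180 + 12073227 = 6115058787, q_6 = 42·4268577 + 354661 = 179634895 → 6115058787/179634895
APPEND 11: p_7 = 11·6115058787 + 145309180 = 67410955837, q_7 = 11·179634895 + 4268577 = 1980252422 → 67410955837/1980252422
APPEND 17: p_8 = 17·67410955837 + 6115058787 = 1152101308016, q_8 = 17·1980252422 + 179634895 = 33843926069 → 1152101308016/33843926069
APPEND 18: p_9 = 18·1152101308016 + 67410955837 = 20805234500125, q_9 = 18·33843926069 + 1980252422 = 611170921664 → 20805234500125/611170921664
APPEND 40: p_10 = 40·20805234500125 + 1152101308016 = 833361481313016, q_10 = 40·611170921664 + 33843926069 = 24480680792629 → 833361481313016/24480680792629
APPEND 23: p_11 = 23·833361481313016 + 20805234500125 = 19188119304699493, q_11 = 23·24480680792629 + 611170921664 = 563666829152131 → 19188119304699493/563666829152131
APPEND 14: p_12 = 14·19188119304699493 + 833361481313016 = 269467031747105918, q_12 = 14·563666829152131 + 24480680792629 = 7915816288922463 → 269467031747105918/7915816288922463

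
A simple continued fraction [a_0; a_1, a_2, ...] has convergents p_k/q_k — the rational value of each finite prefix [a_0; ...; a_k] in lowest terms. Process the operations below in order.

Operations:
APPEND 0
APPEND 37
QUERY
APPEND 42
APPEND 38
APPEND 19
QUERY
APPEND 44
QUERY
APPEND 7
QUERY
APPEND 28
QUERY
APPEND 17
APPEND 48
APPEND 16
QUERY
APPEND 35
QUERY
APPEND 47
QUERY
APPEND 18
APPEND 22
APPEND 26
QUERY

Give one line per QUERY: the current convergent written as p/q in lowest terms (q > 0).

APPEND 0: p_0 = 0·1 + 0 = 0, q_0 = 0·0 + 1 = 1 → 0/1
APPEND 37: p_1 = 37·0 + 1 = 1, q_1 = 37·1 + 0 = 37 → 1/37
APPEND 42: p_2 = 42·1 + 0 = 42, q_2 = 42·37 + 1 = 1555 → 42/1555
APPEND 38: p_3 = 38·42 + 1 = 1597, q_3 = 38·1555 + 37 = 59127 → 1597/59127
APPEND 19: p_4 = 19·1597 + 42 = 30385, q_4 = 19·59127 + 1555 = 1124968 → 30385/1124968
APPEND 44: p_5 = 44·30385 + 1597 = 1338537, q_5 = 44·1124968 + 59127 = 49557719 → 1338537/49557719
APPEND 7: p_6 = 7·1338537 + 30385 = 9400144, q_6 = 7·49557719 + 1124968 = 348029001 → 9400144/348029001
APPEND 28: p_7 = 28·9400144 + 1338537 = 264542569, q_7 = 28·348029001 + 49557719 = 9794369747 → 264542569/9794369747
APPEND 17: p_8 = 17·264542569 + 9400144 = 4506623817, q_8 = 17·9794369747 + 348029001 = 166852314700 → 4506623817/166852314700
APPEND 48: p_9 = 48·4506623817 + 264542569 = 216582485785, q_9 = 48·166852314700 + 9794369747 = 8018705475347 → 216582485785/8018705475347
APPEND 16: p_10 = 16·216582485785 + 4506623817 = 3469826396377, q_10 = 16·8018705475347 + 166852314700 = 128466139920252 → 3469826396377/128466139920252
APPEND 35: p_11 = 35·3469826396377 + 216582485785 = 121660506358980, q_11 = 35·128466139920252 + 8018705475347 = 4504333602684167 → 121660506358980/4504333602684167
APPEND 47: p_12 = 47·121660506358980 + 3469826396377 = 5721513625268437, q_12 = 47·4504333602684167 + 128466139920252 = 211832145466076101 → 5721513625268437/211832145466076101
APPEND 18: p_13 = 18·5721513625268437 + 121660506358980 = 103108905761190846, q_13 = 18·211832145466076101 + 4504333602684167 = 3817482951992053985 → 103108905761190846/3817482951992053985
APPEND 22: p_14 = 22·103108905761190846 + 5721513625268437 = 2274117440371467049, q_14 = 22·3817482951992053985 + 211832145466076101 = 84196457089291263771 → 2274117440371467049/84196457089291263771
APPEND 26: p_15 = 26·2274117440371467049 + 103108905761190846 = 59230162355419334120, q_15 = 26·84196457089291263771 + 3817482951992053985 = 2192925367273564912031 → 59230162355419334120/2192925367273564912031

1/37
30385/1124968
1338537/49557719
9400144/348029001
264542569/9794369747
3469826396377/128466139920252
121660506358980/4504333602684167
5721513625268437/211832145466076101
59230162355419334120/2192925367273564912031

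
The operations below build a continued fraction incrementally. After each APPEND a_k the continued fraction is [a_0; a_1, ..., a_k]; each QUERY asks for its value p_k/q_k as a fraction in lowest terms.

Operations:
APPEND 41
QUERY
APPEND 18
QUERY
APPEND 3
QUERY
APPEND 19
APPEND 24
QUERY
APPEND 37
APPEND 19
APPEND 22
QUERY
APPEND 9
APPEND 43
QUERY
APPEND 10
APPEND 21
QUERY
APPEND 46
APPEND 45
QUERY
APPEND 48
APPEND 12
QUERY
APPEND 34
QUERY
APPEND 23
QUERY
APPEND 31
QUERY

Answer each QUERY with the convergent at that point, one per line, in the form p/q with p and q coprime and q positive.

APPEND 41: p_0 = 41·1 + 0 = 41, q_0 = 41·0 + 1 = 1 → 41/1
APPEND 18: p_1 = 18·41 + 1 = 739, q_1 = 18·1 + 0 = 18 → 739/18
APPEND 3: p_2 = 3·739 + 41 = 2258, q_2 = 3·18 + 1 = 55 → 2258/55
APPEND 19: p_3 = 19·2258 + 739 = 43641, q_3 = 19·55 + 18 = 1063 → 43641/1063
APPEND 24: p_4 = 24·43641 + 2258 = 1049642, q_4 = 24·1063 + 55 = 25567 → 1049642/25567
APPEND 37: p_5 = 37·1049642 + 43641 = 38880395, q_5 = 37·25567 + 1063 = 947042 → 38880395/947042
APPEND 19: p_6 = 19·38880395 + 1049642 = 739777147, q_6 = 19·947042 + 25567 = 18019365 → 739777147/18019365
APPEND 22: p_7 = 22·739777147 + 38880395 = 16313977629, q_7 = 22·18019365 + 947042 = 397373072 → 16313977629/397373072
APPEND 9: p_8 = 9·16313977629 + 739777147 = 147565575808, q_8 = 9·397373072 + 18019365 = 3594377013 → 147565575808/3594377013
APPEND 43: p_9 = 43·147565575808 + 16313977629 = 6361633737373, q_9 = 43·3594377013 + 397373072 = 154955584631 → 6361633737373/154955584631
APPEND 10: p_10 = 10·6361633737373 + 147565575808 = 63763902949538, q_10 = 10·154955584631 + 3594377013 = 1553150223323 → 63763902949538/1553150223323
APPEND 21: p_11 = 21·63763902949538 + 6361633737373 = 1345403595677671, q_11 = 21·1553150223323 + 154955584631 = 32771110274414 → 1345403595677671/32771110274414
APPEND 46: p_12 = 46·1345403595677671 + 63763902949538 = 61952329304122404, q_12 = 46·32771110274414 + 1553150223323 = 1509024222846367 → 61952329304122404/1509024222846367
APPEND 45: p_13 = 45·61952329304122404 + 1345403595677671 = 2789200222281185851, q_13 = 45·1509024222846367 + 32771110274414 = 67938861138360929 → 2789200222281185851/67938861138360929
APPEND 48: p_14 = 48·2789200222281185851 + 61952329304122404 = 133943562998801043252, q_14 = 48·67938861138360929 + 1509024222846367 = 3262574358864170959 → 133943562998801043252/3262574358864170959
APPEND 12: p_15 = 12·133943562998801043252 + 2789200222281185851 = 1610111956207893704875, q_15 = 12·3262574358864170959 + 67938861138360929 = 39218831167508412437 → 1610111956207893704875/39218831167508412437
APPEND 34: p_16 = 34·1610111956207893704875 + 133943562998801043252 = 54877750074067187009002, q_16 = 34·39218831167508412437 + 3262574358864170959 = 1336702834054150193817 → 54877750074067187009002/1336702834054150193817
APPEND 23: p_17 = 23·54877750074067187009002 + 1610111956207893704875 = 1263798363659753194911921, q_17 = 23·1336702834054150193817 + 39218831167508412437 = 30783384014412962870228 → 1263798363659753194911921/30783384014412962870228
APPEND 31: p_18 = 31·1263798363659753194911921 + 54877750074067187009002 = 39232627023526416229278553, q_18 = 31·30783384014412962870228 + 1336702834054150193817 = 955621607280855999170885 → 39232627023526416229278553/955621607280855999170885

41/1
739/18
2258/55
1049642/25567
16313977629/397373072
6361633737373/154955584631
1345403595677671/32771110274414
2789200222281185851/67938861138360929
1610111956207893704875/39218831167508412437
54877750074067187009002/1336702834054150193817
1263798363659753194911921/30783384014412962870228
39232627023526416229278553/955621607280855999170885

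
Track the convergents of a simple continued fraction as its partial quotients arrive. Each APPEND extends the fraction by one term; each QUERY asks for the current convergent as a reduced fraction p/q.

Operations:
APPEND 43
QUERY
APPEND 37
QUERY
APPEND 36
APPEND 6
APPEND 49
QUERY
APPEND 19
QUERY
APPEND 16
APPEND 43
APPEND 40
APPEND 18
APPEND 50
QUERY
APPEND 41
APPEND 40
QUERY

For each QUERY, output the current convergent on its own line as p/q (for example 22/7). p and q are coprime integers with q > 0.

APPEND 43: p_0 = 43·1 + 0 = 43, q_0 = 43·0 + 1 = 1 → 43/1
APPEND 37: p_1 = 37·43 + 1 = 1592, q_1 = 37·1 + 0 = 37 → 1592/37
APPEND 36: p_2 = 36·1592 + 43 = 57355, q_2 = 36·37 + 1 = 1333 → 57355/1333
APPEND 6: p_3 = 6·57355 + 1592 = 345722, q_3 = 6·1333 + 37 = 8035 → 345722/8035
APPEND 49: p_4 = 49·345722 + 57355 = 16997733, q_4 = 49·8035 + 1333 = 395048 → 16997733/395048
APPEND 19: p_5 = 19·16997733 + 345722 = 323302649, q_5 = 19·395048 + 8035 = 7513947 → 323302649/7513947
APPEND 16: p_6 = 16·323302649 + 16997733 = 5189840117, q_6 = 16·7513947 + 395048 = 120618200 → 5189840117/120618200
APPEND 43: p_7 = 43·5189840117 + 323302649 = 223486427680, q_7 = 43·120618200 + 7513947 = 5194096547 → 223486427680/5194096547
APPEND 40: p_8 = 40·223486427680 + 5189840117 = 8944646947317, q_8 = 40·5194096547 + 120618200 = 207884480080 → 8944646947317/207884480080
APPEND 18: p_9 = 18·8944646947317 + 223486427680 = 161227131479386, q_9 = 18·207884480080 + 5194096547 = 3747114737987 → 161227131479386/3747114737987
APPEND 50: p_10 = 50·161227131479386 + 8944646947317 = 8070301220916617, q_10 = 50·3747114737987 + 207884480080 = 187563621379430 → 8070301220916617/187563621379430
APPEND 41: p_11 = 41·8070301220916617 + 161227131479386 = 331043577189060683, q_11 = 41·187563621379430 + 3747114737987 = 7693855591294617 → 331043577189060683/7693855591294617
APPEND 40: p_12 = 40·331043577189060683 + 8070301220916617 = 13249813388783343937, q_12 = 40·7693855591294617 + 187563621379430 = 307941787273164110 → 13249813388783343937/307941787273164110

43/1
1592/37
16997733/395048
323302649/7513947
8070301220916617/187563621379430
13249813388783343937/307941787273164110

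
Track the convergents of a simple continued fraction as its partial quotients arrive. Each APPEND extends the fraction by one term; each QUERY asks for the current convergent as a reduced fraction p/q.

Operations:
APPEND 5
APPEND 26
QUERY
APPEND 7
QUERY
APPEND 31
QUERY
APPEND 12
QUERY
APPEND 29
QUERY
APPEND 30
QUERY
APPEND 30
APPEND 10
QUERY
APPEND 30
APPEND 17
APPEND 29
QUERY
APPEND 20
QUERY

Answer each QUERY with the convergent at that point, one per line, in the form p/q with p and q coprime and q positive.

APPEND 5: p_0 = 5·1 + 0 = 5, q_0 = 5·0 + 1 = 1 → 5/1
APPEND 26: p_1 = 26·5 + 1 = 131, q_1 = 26·1 + 0 = 26 → 131/26
APPEND 7: p_2 = 7·131 + 5 = 922, q_2 = 7·26 + 1 = 183 → 922/183
APPEND 31: p_3 = 31·922 + 131 = 28713, q_3 = 31·183 + 26 = 5699 → 28713/5699
APPEND 12: p_4 = 12·28713 + 922 = 345478, q_4 = 12·5699 + 183 = 68571 → 345478/68571
APPEND 29: p_5 = 29·345478 + 28713 = 10047575, q_5 = 29·68571 + 5699 = 1994258 → 10047575/1994258
APPEND 30: p_6 = 30·10047575 + 345478 = 301772728, q_6 = 30·1994258 + 68571 = 59896311 → 301772728/59896311
APPEND 30: p_7 = 30·301772728 + 10047575 = 9063229415, q_7 = 30·59896311 + 1994258 = 1798883588 → 9063229415/1798883588
APPEND 10: p_8 = 10·9063229415 + 301772728 = 90934066878, q_8 = 10·1798883588 + 59896311 = 18048732191 → 90934066878/18048732191
APPEND 30: p_9 = 30·90934066878 + 9063229415 = 2737085235755, q_9 = 30·18048732191 + 1798883588 = 543260849318 → 2737085235755/543260849318
APPEND 17: p_10 = 17·2737085235755 + 90934066878 = 46621383074713, q_10 = 17·543260849318 + 18048732191 = 9253483170597 → 46621383074713/9253483170597
APPEND 29: p_11 = 29·46621383074713 + 2737085235755 = 1354757194402432, q_11 = 29·9253483170597 + 543260849318 = 268894272796631 → 1354757194402432/268894272796631
APPEND 20: p_12 = 20·1354757194402432 + 46621383074713 = 27141765271123353, q_12 = 20·268894272796631 + 9253483170597 = 5387138939103217 → 27141765271123353/5387138939103217

131/26
922/183
28713/5699
345478/68571
10047575/1994258
301772728/59896311
90934066878/18048732191
1354757194402432/268894272796631
27141765271123353/5387138939103217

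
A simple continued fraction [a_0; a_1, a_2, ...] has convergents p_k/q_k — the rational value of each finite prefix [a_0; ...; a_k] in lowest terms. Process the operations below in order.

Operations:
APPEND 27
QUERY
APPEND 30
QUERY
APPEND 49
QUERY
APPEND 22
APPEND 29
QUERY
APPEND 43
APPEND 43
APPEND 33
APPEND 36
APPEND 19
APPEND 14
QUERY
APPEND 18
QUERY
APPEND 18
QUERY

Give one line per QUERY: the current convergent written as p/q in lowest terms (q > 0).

27/1
811/30
39766/1471
25433993/940839
14981796123866687/554197608035144
270738456377300152/10014994443049601
4888274010915269423/180824097582927962

APPEND 27: p_0 = 27·1 + 0 = 27, q_0 = 27·0 + 1 = 1 → 27/1
APPEND 30: p_1 = 30·27 + 1 = 811, q_1 = 30·1 + 0 = 30 → 811/30
APPEND 49: p_2 = 49·811 + 27 = 39766, q_2 = 49·30 + 1 = 1471 → 39766/1471
APPEND 22: p_3 = 22·39766 + 811 = 875663, q_3 = 22·1471 + 30 = 32392 → 875663/32392
APPEND 29: p_4 = 29·875663 + 39766 = 25433993, q_4 = 29·32392 + 1471 = 940839 → 25433993/940839
APPEND 43: p_5 = 43·25433993 + 875663 = 1094537362, q_5 = 43·940839 + 32392 = 40488469 → 1094537362/40488469
APPEND 43: p_6 = 43·1094537362 + 25433993 = 47090540559, q_6 = 43·40488469 + 940839 = 1741945006 → 47090540559/1741945006
APPEND 33: p_7 = 33·47090540559 + 1094537362 = 1555082375809, q_7 = 33·1741945006 + 40488469 = 57524673667 → 1555082375809/57524673667
APPEND 36: p_8 = 36·1555082375809 + 47090540559 = 56030056069683, q_8 = 36·57524673667 + 1741945006 = 2072630197018 → 56030056069683/2072630197018
APPEND 19: p_9 = 19·56030056069683 + 1555082375809 = 1066126147699786, q_9 = 19·2072630197018 + 57524673667 = 39437498417009 → 1066126147699786/39437498417009
APPEND 14: p_10 = 14·1066126147699786 + 56030056069683 = 14981796123866687, q_10 = 14·39437498417009 + 2072630197018 = 554197608035144 → 14981796123866687/554197608035144
APPEND 18: p_11 = 18·14981796123866687 + 1066126147699786 = 270738456377300152, q_11 = 18·554197608035144 + 39437498417009 = 10014994443049601 → 270738456377300152/10014994443049601
APPEND 18: p_12 = 18·270738456377300152 + 14981796123866687 = 4888274010915269423, q_12 = 18·10014994443049601 + 554197608035144 = 180824097582927962 → 4888274010915269423/180824097582927962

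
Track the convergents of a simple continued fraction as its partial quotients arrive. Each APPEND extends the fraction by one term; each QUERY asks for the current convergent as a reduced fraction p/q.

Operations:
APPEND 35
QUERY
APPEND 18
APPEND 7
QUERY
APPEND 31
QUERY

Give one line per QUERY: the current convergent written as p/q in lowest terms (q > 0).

APPEND 35: p_0 = 35·1 + 0 = 35, q_0 = 35·0 + 1 = 1 → 35/1
APPEND 18: p_1 = 18·35 + 1 = 631, q_1 = 18·1 + 0 = 18 → 631/18
APPEND 7: p_2 = 7·631 + 35 = 4452, q_2 = 7·18 + 1 = 127 → 4452/127
APPEND 31: p_3 = 31·4452 + 631 = 138643, q_3 = 31·127 + 18 = 3955 → 138643/3955

35/1
4452/127
138643/3955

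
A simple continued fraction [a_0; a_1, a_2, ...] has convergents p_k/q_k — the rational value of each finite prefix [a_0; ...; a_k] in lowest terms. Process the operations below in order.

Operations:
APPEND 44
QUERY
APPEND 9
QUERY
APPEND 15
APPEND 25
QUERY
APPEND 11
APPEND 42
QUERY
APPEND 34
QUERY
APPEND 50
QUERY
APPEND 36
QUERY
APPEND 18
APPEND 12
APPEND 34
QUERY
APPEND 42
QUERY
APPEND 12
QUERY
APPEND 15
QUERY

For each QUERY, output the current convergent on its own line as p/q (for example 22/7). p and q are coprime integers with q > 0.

APPEND 44: p_0 = 44·1 + 0 = 44, q_0 = 44·0 + 1 = 1 → 44/1
APPEND 9: p_1 = 9·44 + 1 = 397, q_1 = 9·1 + 0 = 9 → 397/9
APPEND 15: p_2 = 15·397 + 44 = 5999, q_2 = 15·9 + 1 = 136 → 5999/136
APPEND 25: p_3 = 25·5999 + 397 = 150372, q_3 = 25·136 + 9 = 3409 → 150372/3409
APPEND 11: p_4 = 11·150372 + 5999 = 1660091, q_4 = 11·3409 + 136 = 37635 → 1660091/37635
APPEND 42: p_5 = 42·1660091 + 150372 = 69874194, q_5 = 42·37635 + 3409 = 1584079 → 69874194/1584079
APPEND 34: p_6 = 34·69874194 + 1660091 = 2377382687, q_6 = 34·1584079 + 37635 = 53896321 → 2377382687/53896321
APPEND 50: p_7 = 50·2377382687 + 69874194 = 118939008544, q_7 = 50·53896321 + 1584079 = 2696400129 → 118939008544/2696400129
APPEND 36: p_8 = 36·118939008544 + 2377382687 = 4284181690271, q_8 = 36·2696400129 + 53896321 = 97124300965 → 4284181690271/97124300965
APPEND 18: p_9 = 18·4284181690271 + 118939008544 = 77234209433422, q_9 = 18·97124300965 + 2696400129 = 1750933817499 → 77234209433422/1750933817499
APPEND 12: p_10 = 12·77234209433422 + 4284181690271 = 931094694891335, q_10 = 12·1750933817499 + 97124300965 = 21108330110953 → 931094694891335/21108330110953
APPEND 34: p_11 = 34·931094694891335 + 77234209433422 = 31734453835738812, q_11 = 34·21108330110953 + 1750933817499 = 719434157589901 → 31734453835738812/719434157589901
APPEND 42: p_12 = 42·31734453835738812 + 931094694891335 = 1333778155795921439, q_12 = 42·719434157589901 + 21108330110953 = 30237342948886795 → 1333778155795921439/30237342948886795
APPEND 12: p_13 = 12·1333778155795921439 + 31734453835738812 = 16037072323386796080, q_13 = 12·30237342948886795 + 719434157589901 = 363567549544231441 → 16037072323386796080/363567549544231441
APPEND 15: p_14 = 15·16037072323386796080 + 1333778155795921439 = 241889863006597862639, q_14 = 15·363567549544231441 + 30237342948886795 = 5483750586112358410 → 241889863006597862639/5483750586112358410

44/1
397/9
150372/3409
69874194/1584079
2377382687/53896321
118939008544/2696400129
4284181690271/97124300965
31734453835738812/719434157589901
1333778155795921439/30237342948886795
16037072323386796080/363567549544231441
241889863006597862639/5483750586112358410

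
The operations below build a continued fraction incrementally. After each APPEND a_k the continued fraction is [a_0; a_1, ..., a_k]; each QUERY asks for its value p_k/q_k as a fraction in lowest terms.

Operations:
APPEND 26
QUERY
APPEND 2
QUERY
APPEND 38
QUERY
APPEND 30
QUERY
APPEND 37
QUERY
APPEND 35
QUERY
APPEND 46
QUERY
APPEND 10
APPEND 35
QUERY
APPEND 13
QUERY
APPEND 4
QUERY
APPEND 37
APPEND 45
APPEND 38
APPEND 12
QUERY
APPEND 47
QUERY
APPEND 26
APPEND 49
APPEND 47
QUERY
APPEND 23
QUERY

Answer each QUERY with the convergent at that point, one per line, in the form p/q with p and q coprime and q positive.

APPEND 26: p_0 = 26·1 + 0 = 26, q_0 = 26·0 + 1 = 1 → 26/1
APPEND 2: p_1 = 2·26 + 1 = 53, q_1 = 2·1 + 0 = 2 → 53/2
APPEND 38: p_2 = 38·53 + 26 = 2040, q_2 = 38·2 + 1 = 77 → 2040/77
APPEND 30: p_3 = 30·2040 + 53 = 61253, q_3 = 30·77 + 2 = 2312 → 61253/2312
APPEND 37: p_4 = 37·61253 + 2040 = 2268401, q_4 = 37·2312 + 77 = 85621 → 2268401/85621
APPEND 35: p_5 = 35·2268401 + 61253 = 79455288, q_5 = 35·85621 + 2312 = 2999047 → 79455288/2999047
APPEND 46: p_6 = 46·79455288 + 2268401 = 3657211649, q_6 = 46·2999047 + 85621 = 138041783 → 3657211649/138041783
APPEND 10: p_7 = 10·3657211649 + 79455288 = 36651571778, q_7 = 10·138041783 + 2999047 = 1383416877 → 36651571778/1383416877
APPEND 35: p_8 = 35·36651571778 + 3657211649 = 1286462223879, q_8 = 35·1383416877 + 138041783 = 48557632478 → 1286462223879/48557632478
APPEND 13: p_9 = 13·1286462223879 + 36651571778 = 16760660482205, q_9 = 13·48557632478 + 1383416877 = 632632639091 → 16760660482205/632632639091
APPEND 4: p_10 = 4·16760660482205 + 1286462223879 = 68329104152699, q_10 = 4·632632639091 + 48557632478 = 2579088188842 → 68329104152699/2579088188842
APPEND 37: p_11 = 37·68329104152699 + 16760660482205 = 2544937514132068, q_11 = 37·2579088188842 + 632632639091 = 96058895626245 → 2544937514132068/96058895626245
APPEND 45: p_12 = 45·2544937514132068 + 68329104152699 = 114590517240095759, q_12 = 45·96058895626245 + 2579088188842 = 4325229391369867 → 114590517240095759/4325229391369867
APPEND 38: p_13 = 38·114590517240095759 + 2544937514132068 = 4356984592637770910, q_13 = 38·4325229391369867 + 96058895626245 = 164454775767681191 → 4356984592637770910/164454775767681191
APPEND 12: p_14 = 12·4356984592637770910 + 114590517240095759 = 52398405628893346679, q_14 = 12·164454775767681191 + 4325229391369867 = 1977782538603544159 → 52398405628893346679/1977782538603544159
APPEND 47: p_15 = 47·52398405628893346679 + 4356984592637770910 = 2467082049150625064823, q_15 = 47·1977782538603544159 + 164454775767681191 = 93120234090134256664 → 2467082049150625064823/93120234090134256664
APPEND 26: p_16 = 26·2467082049150625064823 + 52398405628893346679 = 64196531683545145032077, q_16 = 26·93120234090134256664 + 1977782538603544159 = 2423103868882094217423 → 64196531683545145032077/2423103868882094217423
APPEND 49: p_17 = 49·64196531683545145032077 + 2467082049150625064823 = 3148097134542862731636596, q_17 = 49·2423103868882094217423 + 93120234090134256664 = 118825209809312750910391 → 3148097134542862731636596/118825209809312750910391
APPEND 47: p_18 = 47·3148097134542862731636596 + 64196531683545145032077 = 148024761855198093531952089, q_18 = 47·118825209809312750910391 + 2423103868882094217423 = 5587207964906581387005800 → 148024761855198093531952089/5587207964906581387005800
APPEND 23: p_19 = 23·148024761855198093531952089 + 3148097134542862731636596 = 3407717619804099013966534643, q_19 = 23·5587207964906581387005800 + 118825209809312750910391 = 128624608402660684652043791 → 3407717619804099013966534643/128624608402660684652043791

26/1
53/2
2040/77
61253/2312
2268401/85621
79455288/2999047
3657211649/138041783
1286462223879/48557632478
16760660482205/632632639091
68329104152699/2579088188842
52398405628893346679/1977782538603544159
2467082049150625064823/93120234090134256664
148024761855198093531952089/5587207964906581387005800
3407717619804099013966534643/128624608402660684652043791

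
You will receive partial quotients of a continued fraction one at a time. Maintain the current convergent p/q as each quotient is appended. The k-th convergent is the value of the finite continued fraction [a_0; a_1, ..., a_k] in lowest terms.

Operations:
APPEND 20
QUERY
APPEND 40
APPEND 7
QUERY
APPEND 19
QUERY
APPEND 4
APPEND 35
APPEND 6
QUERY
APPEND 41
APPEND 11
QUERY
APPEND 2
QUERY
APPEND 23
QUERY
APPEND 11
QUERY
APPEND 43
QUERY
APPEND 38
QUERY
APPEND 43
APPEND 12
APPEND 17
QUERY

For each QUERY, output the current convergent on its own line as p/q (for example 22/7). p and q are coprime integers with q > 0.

20/1
5627/281
107714/5379
92744197/4631441
42089607853/2101862346
87997112402/4394382047
2066023193099/103172649427
22814252236491/1139293525744
983078869362212/49092794256419
37379811288000547/1866665475269666
330340024463840084564/16496453500404256007

APPEND 20: p_0 = 20·1 + 0 = 20, q_0 = 20·0 + 1 = 1 → 20/1
APPEND 40: p_1 = 40·20 + 1 = 801, q_1 = 40·1 + 0 = 40 → 801/40
APPEND 7: p_2 = 7·801 + 20 = 5627, q_2 = 7·40 + 1 = 281 → 5627/281
APPEND 19: p_3 = 19·5627 + 801 = 107714, q_3 = 19·281 + 40 = 5379 → 107714/5379
APPEND 4: p_4 = 4·107714 + 5627 = 436483, q_4 = 4·5379 + 281 = 21797 → 436483/21797
APPEND 35: p_5 = 35·436483 + 107714 = 15384619, q_5 = 35·21797 + 5379 = 768274 → 15384619/768274
APPEND 6: p_6 = 6·15384619 + 436483 = 92744197, q_6 = 6·768274 + 21797 = 4631441 → 92744197/4631441
APPEND 41: p_7 = 41·92744197 + 15384619 = 3817896696, q_7 = 41·4631441 + 768274 = 190657355 → 3817896696/190657355
APPEND 11: p_8 = 11·3817896696 + 92744197 = 42089607853, q_8 = 11·190657355 + 4631441 = 2101862346 → 42089607853/2101862346
APPEND 2: p_9 = 2·42089607853 + 3817896696 = 87997112402, q_9 = 2·2101862346 + 190657355 = 4394382047 → 87997112402/4394382047
APPEND 23: p_10 = 23·87997112402 + 42089607853 = 2066023193099, q_10 = 23·4394382047 + 2101862346 = 103172649427 → 2066023193099/103172649427
APPEND 11: p_11 = 11·2066023193099 + 87997112402 = 22814252236491, q_11 = 11·103172649427 + 4394382047 = 1139293525744 → 22814252236491/1139293525744
APPEND 43: p_12 = 43·22814252236491 + 2066023193099 = 983078869362212, q_12 = 43·1139293525744 + 103172649427 = 49092794256419 → 983078869362212/49092794256419
APPEND 38: p_13 = 38·983078869362212 + 22814252236491 = 37379811288000547, q_13 = 38·49092794256419 + 1139293525744 = 1866665475269666 → 37379811288000547/1866665475269666
APPEND 43: p_14 = 43·37379811288000547 + 983078869362212 = 1608314964253385733, q_14 = 43·1866665475269666 + 49092794256419 = 80315708230852057 → 1608314964253385733/80315708230852057
APPEND 12: p_15 = 12·1608314964253385733 + 37379811288000547 = 19337159382328629343, q_15 = 12·80315708230852057 + 1866665475269666 = 965655164245494350 → 19337159382328629343/965655164245494350
APPEND 17: p_16 = 17·19337159382328629343 + 1608314964253385733 = 330340024463840084564, q_16 = 17·965655164245494350 + 80315708230852057 = 16496453500404256007 → 330340024463840084564/16496453500404256007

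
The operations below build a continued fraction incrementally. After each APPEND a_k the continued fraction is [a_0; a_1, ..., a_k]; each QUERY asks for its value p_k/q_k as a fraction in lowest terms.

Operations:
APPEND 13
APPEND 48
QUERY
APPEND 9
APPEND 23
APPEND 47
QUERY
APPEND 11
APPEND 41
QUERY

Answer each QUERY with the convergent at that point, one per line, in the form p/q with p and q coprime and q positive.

APPEND 13: p_0 = 13·1 + 0 = 13, q_0 = 13·0 + 1 = 1 → 13/1
APPEND 48: p_1 = 48·13 + 1 = 625, q_1 = 48·1 + 0 = 48 → 625/48
APPEND 9: p_2 = 9·625 + 13 = 5638, q_2 = 9·48 + 1 = 433 → 5638/433
APPEND 23: p_3 = 23·5638 + 625 = 130299, q_3 = 23·433 + 48 = 10007 → 130299/10007
APPEND 47: p_4 = 47·130299 + 5638 = 6129691, q_4 = 47·10007 + 433 = 470762 → 6129691/470762
APPEND 11: p_5 = 11·6129691 + 130299 = 67556900, q_5 = 11·470762 + 10007 = 5188389 → 67556900/5188389
APPEND 41: p_6 = 41·67556900 + 6129691 = 2775962591, q_6 = 41·5188389 + 470762 = 213194711 → 2775962591/213194711

625/48
6129691/470762
2775962591/213194711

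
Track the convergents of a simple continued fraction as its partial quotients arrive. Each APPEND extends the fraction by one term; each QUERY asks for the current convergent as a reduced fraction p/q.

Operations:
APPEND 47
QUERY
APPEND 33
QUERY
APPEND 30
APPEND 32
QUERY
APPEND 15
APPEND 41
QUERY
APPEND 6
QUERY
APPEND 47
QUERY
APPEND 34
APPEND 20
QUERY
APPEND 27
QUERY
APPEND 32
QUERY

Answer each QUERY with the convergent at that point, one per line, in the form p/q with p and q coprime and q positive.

APPEND 47: p_0 = 47·1 + 0 = 47, q_0 = 47·0 + 1 = 1 → 47/1
APPEND 33: p_1 = 33·47 + 1 = 1552, q_1 = 33·1 + 0 = 33 → 1552/33
APPEND 30: p_2 = 30·1552 + 47 = 46607, q_2 = 30·33 + 1 = 991 → 46607/991
APPEND 32: p_3 = 32·46607 + 1552 = 1492976, q_3 = 32·991 + 33 = 31745 → 1492976/31745
APPEND 15: p_4 = 15·1492976 + 46607 = 22441247, q_4 = 15·31745 + 991 = 477166 → 22441247/477166
APPEND 41: p_5 = 41·22441247 + 1492976 = 921584103, q_5 = 41·477166 + 31745 = 19595551 → 921584103/19595551
APPEND 6: p_6 = 6·921584103 + 22441247 = 5551945865, q_6 = 6·19595551 + 477166 = 118050472 → 5551945865/118050472
APPEND 47: p_7 = 47·5551945865 + 921584103 = 261863039758, q_7 = 47·118050472 + 19595551 = 5567967735 → 261863039758/5567967735
APPEND 34: p_8 = 34·261863039758 + 5551945865 = 8908895297637, q_8 = 34·5567967735 + 118050472 = 189428953462 → 8908895297637/189428953462
APPEND 20: p_9 = 20·8908895297637 + 261863039758 = 178439768992498, q_9 = 20·189428953462 + 5567967735 = 3794147036975 → 178439768992498/3794147036975
APPEND 27: p_10 = 27·178439768992498 + 8908895297637 = 4826782658095083, q_10 = 27·3794147036975 + 189428953462 = 102631398951787 → 4826782658095083/102631398951787
APPEND 32: p_11 = 32·4826782658095083 + 178439768992498 = 154635484828035154, q_11 = 32·102631398951787 + 3794147036975 = 3287998913494159 → 154635484828035154/3287998913494159

47/1
1552/33
1492976/31745
921584103/19595551
5551945865/118050472
261863039758/5567967735
178439768992498/3794147036975
4826782658095083/102631398951787
154635484828035154/3287998913494159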